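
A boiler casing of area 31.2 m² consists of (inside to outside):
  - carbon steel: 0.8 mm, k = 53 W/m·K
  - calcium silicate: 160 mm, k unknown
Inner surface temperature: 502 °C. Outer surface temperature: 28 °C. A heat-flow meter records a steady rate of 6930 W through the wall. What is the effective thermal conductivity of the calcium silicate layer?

Thermal resistances in series:
R_carbon steel = L/(kA) = 0.0008/(53×31.2) = 4.838×10^-7 K/W
Sum of known resistances R_other = 4.838×10^-7 K/W
Total R = ΔT/Q = 474/6930 = 0.0684 K/W
R_calcium silicate = R_total − R_other = 0.0684 K/W
k = L/(R·A) = 0.16/(0.0684×31.2)

k ≈ 0.075 W/(m·K)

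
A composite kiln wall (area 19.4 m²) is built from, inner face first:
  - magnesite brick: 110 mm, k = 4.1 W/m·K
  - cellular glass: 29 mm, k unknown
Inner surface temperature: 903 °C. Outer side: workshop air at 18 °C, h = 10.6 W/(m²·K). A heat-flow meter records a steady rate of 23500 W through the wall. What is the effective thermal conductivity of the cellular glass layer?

Treating each layer as a thermal resistance in series:
R_magnesite brick = L/(kA) = 0.11/(4.1×19.4) = 0.001383 K/W
R_outer film = 1/(h_o·A) = 1/(10.6×19.4) = 0.004863 K/W
Sum of known resistances R_other = 0.006246 K/W
Total R = ΔT/Q = 885/23500 = 0.03766 K/W
R_cellular glass = R_total − R_other = 0.03141 K/W
k = L/(R·A) = 0.029/(0.03141×19.4)

k ≈ 0.0476 W/(m·K)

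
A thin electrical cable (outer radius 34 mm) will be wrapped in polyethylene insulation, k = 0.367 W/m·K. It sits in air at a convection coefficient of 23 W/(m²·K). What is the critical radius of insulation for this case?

r_cr ≈ 16 mm

For a cylinder r_cr = k/h = 0.367/23
r_cr = 16 mm; since the bare radius (34 mm) is above r_cr, any added insulation will reduce heat loss.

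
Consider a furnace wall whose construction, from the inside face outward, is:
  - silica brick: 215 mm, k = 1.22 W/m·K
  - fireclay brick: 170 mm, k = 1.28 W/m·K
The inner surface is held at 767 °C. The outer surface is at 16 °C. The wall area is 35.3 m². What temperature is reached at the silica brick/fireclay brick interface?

T ≈ 339 °C

Model the wall as resistances in series:
R_silica brick = L/(kA) = 0.215/(1.22×35.3) = 0.004992 K/W
R_fireclay brick = L/(kA) = 0.17/(1.28×35.3) = 0.003762 K/W
R_total = 0.008755 K/W;  Q = ΔT/R_total = 751/0.008755 = 85780 W
T_interface = T_inner − Q·ΣR(inner→interface) = 767 − 85800×0.004992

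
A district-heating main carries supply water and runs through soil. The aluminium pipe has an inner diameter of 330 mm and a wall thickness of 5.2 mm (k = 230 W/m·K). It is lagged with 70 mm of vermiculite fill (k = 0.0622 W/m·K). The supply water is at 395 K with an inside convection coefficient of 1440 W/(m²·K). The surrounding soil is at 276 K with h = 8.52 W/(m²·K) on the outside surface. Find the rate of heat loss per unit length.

q′ ≈ 124 W/m

Per-layer cylindrical resistances, series-summed:
R_inner film = 1/(h_i·2πr₁L) = 1/(1440×2π×0.165×1) = 6.698×10^-4 K/W
R_aluminium pipe wall = ln(170.2/165)/(2π×230×1) = 2.147×10^-5 K/W
R_vermiculite fill = ln(240.2/170.2)/(2π×0.0622×1) = 0.8815 K/W
R_outer film = 1/(h_o·2πr_oL) = 1/(8.52×2π×0.2402×1) = 0.07777 K/W
R_total = 0.9599 K/W
Q = ΔT/R_total = 119/0.9599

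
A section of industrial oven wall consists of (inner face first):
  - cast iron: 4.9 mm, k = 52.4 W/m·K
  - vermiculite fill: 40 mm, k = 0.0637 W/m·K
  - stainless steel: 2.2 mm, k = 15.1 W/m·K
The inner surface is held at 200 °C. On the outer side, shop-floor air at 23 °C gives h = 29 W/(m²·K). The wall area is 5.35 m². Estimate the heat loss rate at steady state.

Q ≈ 1430 W

Series thermal resistances:
R_cast iron = L/(kA) = 0.0049/(52.4×5.35) = 1.748×10^-5 K/W
R_vermiculite fill = L/(kA) = 0.04/(0.0637×5.35) = 0.1174 K/W
R_stainless steel = L/(kA) = 0.0022/(15.1×5.35) = 2.723×10^-5 K/W
R_outer film = 1/(h_o·A) = 1/(29×5.35) = 0.006445 K/W
R_total = 0.1239 K/W
Q = ΔT / R_total = 177 / 0.1239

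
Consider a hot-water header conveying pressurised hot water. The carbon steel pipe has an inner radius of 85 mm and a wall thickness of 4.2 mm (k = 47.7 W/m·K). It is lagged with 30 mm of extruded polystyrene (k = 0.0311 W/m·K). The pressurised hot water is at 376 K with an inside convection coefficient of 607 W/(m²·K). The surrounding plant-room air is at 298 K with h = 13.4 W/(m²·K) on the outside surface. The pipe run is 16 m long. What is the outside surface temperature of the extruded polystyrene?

Treating each annulus and film as a series resistance:
R_inner film = 1/(h_i·2πr₁L) = 1/(607×2π×0.085×16) = 1.928×10^-4 K/W
R_carbon steel pipe wall = ln(89.2/85)/(2π×47.7×16) = 1.006×10^-5 K/W
R_extruded polystyrene = ln(119.2/89.2)/(2π×0.0311×16) = 0.09273 K/W
R_outer film = 1/(h_o·2πr_oL) = 1/(13.4×2π×0.1192×16) = 0.006228 K/W
R_total = 0.09916 K/W
Q = ΔT/R_total = 78/0.09916
Q = 787 W
T_interface = T_inner − Q·ΣR(inner→interface) = 376 − 787×0.09293

T ≈ 303 K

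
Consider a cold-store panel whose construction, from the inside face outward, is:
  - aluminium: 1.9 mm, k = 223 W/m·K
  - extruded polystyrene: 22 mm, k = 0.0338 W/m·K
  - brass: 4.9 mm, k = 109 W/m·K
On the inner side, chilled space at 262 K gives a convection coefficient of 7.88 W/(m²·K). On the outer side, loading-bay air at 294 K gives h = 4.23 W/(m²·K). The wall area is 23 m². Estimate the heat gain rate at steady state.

Using the resistance-network approach (series):
R_inner film = 1/(h_i·A) = 1/(7.88×23) = 0.005518 K/W
R_aluminium = L/(kA) = 0.0019/(223×23) = 3.704×10^-7 K/W
R_extruded polystyrene = L/(kA) = 0.022/(0.0338×23) = 0.0283 K/W
R_brass = L/(kA) = 0.0049/(109×23) = 1.955×10^-6 K/W
R_outer film = 1/(h_o·A) = 1/(4.23×23) = 0.01028 K/W
R_total = 0.0441 K/W
Q = ΔT / R_total = 32 / 0.0441

Q ≈ 726 W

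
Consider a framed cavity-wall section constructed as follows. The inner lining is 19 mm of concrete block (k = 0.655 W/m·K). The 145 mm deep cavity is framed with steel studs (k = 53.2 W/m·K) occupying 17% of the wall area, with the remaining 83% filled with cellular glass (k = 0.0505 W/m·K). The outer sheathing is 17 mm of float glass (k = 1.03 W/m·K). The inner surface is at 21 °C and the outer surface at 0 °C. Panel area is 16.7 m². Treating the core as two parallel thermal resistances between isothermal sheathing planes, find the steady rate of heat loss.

Q ≈ 5710 W

Sheathing layers in series; stud and cavity paths in parallel between them.
R_inner = 0.019/(0.655×16.7) = 0.001737 K/W
R_stud  = 0.145/(53.2×0.17×16.7) = 9.6×10^-4 K/W
R_cav   = 0.145/(0.0505×0.83×16.7) = 0.2071 K/W
1/R_core = 1/R_stud + 1/R_cav → R_core = 9.556×10^-4 K/W
R_outer = 0.017/(1.03×16.7) = 9.883×10^-4 K/W
R_total = 0.003681 K/W
Q = ΔT/R_total = 21/0.003681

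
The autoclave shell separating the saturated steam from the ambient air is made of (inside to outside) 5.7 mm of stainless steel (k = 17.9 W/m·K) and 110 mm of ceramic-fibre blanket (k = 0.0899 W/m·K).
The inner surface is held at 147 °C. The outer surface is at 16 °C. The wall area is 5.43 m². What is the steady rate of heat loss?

Q ≈ 581 W

Thermal resistances in series:
R_stainless steel = L/(kA) = 0.0057/(17.9×5.43) = 5.864×10^-5 K/W
R_ceramic-fibre blanket = L/(kA) = 0.11/(0.0899×5.43) = 0.2253 K/W
R_total = 0.2254 K/W
Q = ΔT / R_total = 131 / 0.2254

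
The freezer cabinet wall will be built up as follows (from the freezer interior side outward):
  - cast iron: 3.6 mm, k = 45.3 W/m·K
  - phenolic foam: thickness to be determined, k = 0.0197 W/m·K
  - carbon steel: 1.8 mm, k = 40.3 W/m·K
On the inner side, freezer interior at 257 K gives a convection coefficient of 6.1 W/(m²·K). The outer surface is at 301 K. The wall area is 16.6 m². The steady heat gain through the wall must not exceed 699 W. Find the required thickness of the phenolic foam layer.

Treating each layer as a thermal resistance in series:
R_inner film = 1/(h_i·A) = 1/(6.1×16.6) = 0.009876 K/W
R_cast iron = L/(kA) = 0.0036/(45.3×16.6) = 4.787×10^-6 K/W
R_carbon steel = L/(kA) = 0.0018/(40.3×16.6) = 2.691×10^-6 K/W
Sum of the known resistances R_other = 0.009883 K/W
Required total resistance R_tot = ΔT/Q_allow = 44/699 = 0.06295 K/W
R_phenolic foam = R_tot − R_other = 0.05306 K/W
L = R·k·A = 0.05306×0.0197×16.6

L ≈ 17.4 mm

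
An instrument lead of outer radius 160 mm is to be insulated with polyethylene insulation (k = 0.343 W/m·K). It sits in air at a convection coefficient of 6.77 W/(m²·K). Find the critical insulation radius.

For a cylinder r_cr = k/h = 0.343/6.77
r_cr = 50.7 mm; since the bare radius (160 mm) is above r_cr, any added insulation will reduce heat loss.

r_cr ≈ 50.7 mm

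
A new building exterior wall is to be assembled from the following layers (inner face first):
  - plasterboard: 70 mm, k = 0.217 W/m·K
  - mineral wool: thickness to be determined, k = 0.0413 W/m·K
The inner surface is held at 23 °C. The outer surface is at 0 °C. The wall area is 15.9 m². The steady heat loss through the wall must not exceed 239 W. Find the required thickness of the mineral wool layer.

L ≈ 49.9 mm

Treating each layer as a thermal resistance in series:
R_plasterboard = L/(kA) = 0.07/(0.217×15.9) = 0.02029 K/W
Sum of the known resistances R_other = 0.02029 K/W
Required total resistance R_tot = ΔT/Q_allow = 23/239 = 0.09623 K/W
R_mineral wool = R_tot − R_other = 0.07595 K/W
L = R·k·A = 0.07595×0.0413×15.9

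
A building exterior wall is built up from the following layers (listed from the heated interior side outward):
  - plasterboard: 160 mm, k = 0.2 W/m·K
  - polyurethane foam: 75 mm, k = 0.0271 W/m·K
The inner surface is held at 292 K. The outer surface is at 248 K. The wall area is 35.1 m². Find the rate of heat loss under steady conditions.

Q ≈ 433 W

Thermal resistances in series:
R_plasterboard = L/(kA) = 0.16/(0.2×35.1) = 0.02279 K/W
R_polyurethane foam = L/(kA) = 0.075/(0.0271×35.1) = 0.07885 K/W
R_total = 0.1016 K/W
Q = ΔT / R_total = 44 / 0.1016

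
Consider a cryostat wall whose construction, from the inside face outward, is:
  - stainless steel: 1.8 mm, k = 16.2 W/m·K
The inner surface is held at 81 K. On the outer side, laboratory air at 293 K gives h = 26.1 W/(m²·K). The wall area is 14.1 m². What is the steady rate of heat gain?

Q ≈ 77800 W

Series thermal resistances:
R_stainless steel = L/(kA) = 0.0018/(16.2×14.1) = 7.88×10^-6 K/W
R_outer film = 1/(h_o·A) = 1/(26.1×14.1) = 0.002717 K/W
R_total = 0.002725 K/W
Q = ΔT / R_total = 212 / 0.002725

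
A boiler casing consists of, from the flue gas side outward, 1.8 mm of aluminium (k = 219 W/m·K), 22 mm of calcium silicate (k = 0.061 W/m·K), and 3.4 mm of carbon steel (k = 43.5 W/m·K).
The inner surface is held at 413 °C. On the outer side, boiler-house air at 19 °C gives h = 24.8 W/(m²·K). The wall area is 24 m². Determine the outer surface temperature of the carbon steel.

T ≈ 58.6 °C

Series thermal resistances:
R_aluminium = L/(kA) = 0.0018/(219×24) = 3.425×10^-7 K/W
R_calcium silicate = L/(kA) = 0.022/(0.061×24) = 0.01503 K/W
R_carbon steel = L/(kA) = 0.0034/(43.5×24) = 3.257×10^-6 K/W
R_outer film = 1/(h_o·A) = 1/(24.8×24) = 0.00168 K/W
R_total = 0.01671 K/W;  Q = ΔT/R_total = 394/0.01671 = 23580 W
T_interface = T_inner − Q·ΣR(inner→interface) = 413 − 23600×0.01503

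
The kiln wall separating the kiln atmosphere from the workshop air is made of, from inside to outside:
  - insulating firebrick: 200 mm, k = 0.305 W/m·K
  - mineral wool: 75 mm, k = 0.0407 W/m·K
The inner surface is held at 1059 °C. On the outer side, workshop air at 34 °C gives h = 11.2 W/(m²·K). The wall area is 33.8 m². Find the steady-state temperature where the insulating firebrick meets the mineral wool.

T ≈ 799 °C

Series thermal resistances:
R_insulating firebrick = L/(kA) = 0.2/(0.305×33.8) = 0.0194 K/W
R_mineral wool = L/(kA) = 0.075/(0.0407×33.8) = 0.05452 K/W
R_outer film = 1/(h_o·A) = 1/(11.2×33.8) = 0.002642 K/W
R_total = 0.07656 K/W;  Q = ΔT/R_total = 1025/0.07656 = 13390 W
T_interface = T_inner − Q·ΣR(inner→interface) = 1059 − 13400×0.0194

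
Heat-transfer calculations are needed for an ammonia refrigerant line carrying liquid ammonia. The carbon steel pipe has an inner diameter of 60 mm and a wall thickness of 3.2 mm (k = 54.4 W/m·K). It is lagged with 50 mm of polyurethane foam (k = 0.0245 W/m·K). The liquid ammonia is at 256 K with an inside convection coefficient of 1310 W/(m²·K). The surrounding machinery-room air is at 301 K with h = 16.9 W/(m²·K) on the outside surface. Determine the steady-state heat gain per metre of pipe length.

q′ ≈ 7.39 W/m

Per-layer cylindrical resistances, series-summed:
R_inner film = 1/(h_i·2πr₁L) = 1/(1310×2π×0.03×1) = 0.00405 K/W
R_carbon steel pipe wall = ln(33.2/30)/(2π×54.4×1) = 2.965×10^-4 K/W
R_polyurethane foam = ln(83.2/33.2)/(2π×0.0245×1) = 5.968 K/W
R_outer film = 1/(h_o·2πr_oL) = 1/(16.9×2π×0.0832×1) = 0.1132 K/W
R_total = 6.086 K/W
Q = ΔT/R_total = 45/6.086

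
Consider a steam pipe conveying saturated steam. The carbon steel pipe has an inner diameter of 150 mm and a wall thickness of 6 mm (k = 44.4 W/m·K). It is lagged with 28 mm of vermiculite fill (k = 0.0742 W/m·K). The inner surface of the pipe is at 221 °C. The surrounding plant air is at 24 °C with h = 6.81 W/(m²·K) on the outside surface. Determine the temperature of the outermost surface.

Cylindrical conduction, so R = ln(r₂/r₁)/(2πkL) per layer, in series:
R_carbon steel pipe wall = ln(81/75)/(2π×44.4×1) = 2.759×10^-4 K/W
R_vermiculite fill = ln(109/81)/(2π×0.0742×1) = 0.6368 K/W
R_outer film = 1/(h_o·2πr_oL) = 1/(6.81×2π×0.109×1) = 0.2144 K/W
R_total = 0.8515 K/W
Q = ΔT/R_total = 197/0.8515
Q = 231 W/m
T_interface = T_inner − Q·ΣR(inner→interface) = 221 − 231×0.6371

T ≈ 73.6 °C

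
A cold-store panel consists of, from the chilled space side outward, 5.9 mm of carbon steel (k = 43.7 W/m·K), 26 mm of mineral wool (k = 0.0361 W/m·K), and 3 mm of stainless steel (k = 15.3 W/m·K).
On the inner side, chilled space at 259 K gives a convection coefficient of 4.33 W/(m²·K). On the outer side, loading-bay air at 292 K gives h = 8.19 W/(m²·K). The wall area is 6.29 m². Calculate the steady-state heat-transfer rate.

Q ≈ 193 W

Thermal resistances in series:
R_inner film = 1/(h_i·A) = 1/(4.33×6.29) = 0.03672 K/W
R_carbon steel = L/(kA) = 0.0059/(43.7×6.29) = 2.146×10^-5 K/W
R_mineral wool = L/(kA) = 0.026/(0.0361×6.29) = 0.1145 K/W
R_stainless steel = L/(kA) = 0.003/(15.3×6.29) = 3.117×10^-5 K/W
R_outer film = 1/(h_o·A) = 1/(8.19×6.29) = 0.01941 K/W
R_total = 0.1707 K/W
Q = ΔT / R_total = 33 / 0.1707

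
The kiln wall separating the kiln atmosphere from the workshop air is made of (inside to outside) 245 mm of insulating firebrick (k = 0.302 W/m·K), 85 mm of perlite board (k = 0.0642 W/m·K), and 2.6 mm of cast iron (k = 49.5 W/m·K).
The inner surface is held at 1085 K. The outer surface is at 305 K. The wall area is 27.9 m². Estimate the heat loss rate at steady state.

Q ≈ 10200 W

Using the resistance-network approach (series):
R_insulating firebrick = L/(kA) = 0.245/(0.302×27.9) = 0.02908 K/W
R_perlite board = L/(kA) = 0.085/(0.0642×27.9) = 0.04745 K/W
R_cast iron = L/(kA) = 0.0026/(49.5×27.9) = 1.883×10^-6 K/W
R_total = 0.07653 K/W
Q = ΔT / R_total = 780 / 0.07653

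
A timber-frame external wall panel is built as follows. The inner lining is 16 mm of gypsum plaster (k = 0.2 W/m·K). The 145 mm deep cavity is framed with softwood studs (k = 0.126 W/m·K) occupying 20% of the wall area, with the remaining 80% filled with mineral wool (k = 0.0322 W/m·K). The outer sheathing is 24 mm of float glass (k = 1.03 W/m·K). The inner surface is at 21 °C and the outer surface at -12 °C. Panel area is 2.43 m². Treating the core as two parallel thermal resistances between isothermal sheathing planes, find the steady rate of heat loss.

Sheathing layers in series; stud and cavity paths in parallel between them.
R_inner = 0.016/(0.2×2.43) = 0.03292 K/W
R_stud  = 0.145/(0.126×0.2×2.43) = 2.368 K/W
R_cav   = 0.145/(0.0322×0.8×2.43) = 2.316 K/W
1/R_core = 1/R_stud + 1/R_cav → R_core = 1.171 K/W
R_outer = 0.024/(1.03×2.43) = 0.009589 K/W
R_total = 1.213 K/W
Q = ΔT/R_total = 33/1.213

Q ≈ 27.2 W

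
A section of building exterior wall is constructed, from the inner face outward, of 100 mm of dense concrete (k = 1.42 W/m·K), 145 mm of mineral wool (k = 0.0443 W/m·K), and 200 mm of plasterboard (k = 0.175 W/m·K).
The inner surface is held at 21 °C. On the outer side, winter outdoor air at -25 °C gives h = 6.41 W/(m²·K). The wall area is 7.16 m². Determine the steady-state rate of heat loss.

Model the wall as resistances in series:
R_dense concrete = L/(kA) = 0.1/(1.42×7.16) = 0.009836 K/W
R_mineral wool = L/(kA) = 0.145/(0.0443×7.16) = 0.4571 K/W
R_plasterboard = L/(kA) = 0.2/(0.175×7.16) = 0.1596 K/W
R_outer film = 1/(h_o·A) = 1/(6.41×7.16) = 0.02179 K/W
R_total = 0.6484 K/W
Q = ΔT / R_total = 46 / 0.6484

Q ≈ 70.9 W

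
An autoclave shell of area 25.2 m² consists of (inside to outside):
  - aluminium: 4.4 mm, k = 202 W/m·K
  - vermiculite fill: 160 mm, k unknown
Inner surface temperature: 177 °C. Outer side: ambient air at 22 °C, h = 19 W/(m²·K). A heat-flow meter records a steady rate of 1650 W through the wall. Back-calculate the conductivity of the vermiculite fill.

Treating each layer as a thermal resistance in series:
R_aluminium = L/(kA) = 0.0044/(202×25.2) = 8.644×10^-7 K/W
R_outer film = 1/(h_o·A) = 1/(19×25.2) = 0.002089 K/W
Sum of known resistances R_other = 0.002089 K/W
Total R = ΔT/Q = 155/1650 = 0.09394 K/W
R_vermiculite fill = R_total − R_other = 0.09185 K/W
k = L/(R·A) = 0.16/(0.09185×25.2)

k ≈ 0.0691 W/(m·K)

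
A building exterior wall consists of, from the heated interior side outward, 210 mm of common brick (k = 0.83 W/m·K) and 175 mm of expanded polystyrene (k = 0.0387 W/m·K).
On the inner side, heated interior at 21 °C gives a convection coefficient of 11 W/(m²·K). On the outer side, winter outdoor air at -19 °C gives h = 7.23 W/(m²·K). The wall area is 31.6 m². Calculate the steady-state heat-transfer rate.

Model the wall as resistances in series:
R_inner film = 1/(h_i·A) = 1/(11×31.6) = 0.002877 K/W
R_common brick = L/(kA) = 0.21/(0.83×31.6) = 0.008007 K/W
R_expanded polystyrene = L/(kA) = 0.175/(0.0387×31.6) = 0.1431 K/W
R_outer film = 1/(h_o·A) = 1/(7.23×31.6) = 0.004377 K/W
R_total = 0.1584 K/W
Q = ΔT / R_total = 40 / 0.1584

Q ≈ 253 W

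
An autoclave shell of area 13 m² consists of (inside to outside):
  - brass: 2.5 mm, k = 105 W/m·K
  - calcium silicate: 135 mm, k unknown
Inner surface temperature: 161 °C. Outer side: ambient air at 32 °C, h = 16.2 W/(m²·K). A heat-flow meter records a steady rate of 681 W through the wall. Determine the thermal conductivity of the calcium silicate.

Using the resistance-network approach (series):
R_brass = L/(kA) = 0.0025/(105×13) = 1.832×10^-6 K/W
R_outer film = 1/(h_o·A) = 1/(16.2×13) = 0.004748 K/W
Sum of known resistances R_other = 0.00475 K/W
Total R = ΔT/Q = 129/681 = 0.1894 K/W
R_calcium silicate = R_total − R_other = 0.1847 K/W
k = L/(R·A) = 0.135/(0.1847×13)

k ≈ 0.0562 W/(m·K)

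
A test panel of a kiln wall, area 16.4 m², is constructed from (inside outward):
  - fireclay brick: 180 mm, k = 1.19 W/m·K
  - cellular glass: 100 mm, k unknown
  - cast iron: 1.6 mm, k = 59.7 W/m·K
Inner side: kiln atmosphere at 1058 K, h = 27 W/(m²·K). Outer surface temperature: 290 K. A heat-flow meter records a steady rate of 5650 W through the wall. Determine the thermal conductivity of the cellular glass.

k ≈ 0.049 W/(m·K)

Thermal resistances in series:
R_inner film = 1/(h_i·A) = 1/(27×16.4) = 0.002258 K/W
R_fireclay brick = L/(kA) = 0.18/(1.19×16.4) = 0.009223 K/W
R_cast iron = L/(kA) = 0.0016/(59.7×16.4) = 1.634×10^-6 K/W
Sum of known resistances R_other = 0.01148 K/W
Total R = ΔT/Q = 768/5650 = 0.1359 K/W
R_cellular glass = R_total − R_other = 0.1244 K/W
k = L/(R·A) = 0.1/(0.1244×16.4)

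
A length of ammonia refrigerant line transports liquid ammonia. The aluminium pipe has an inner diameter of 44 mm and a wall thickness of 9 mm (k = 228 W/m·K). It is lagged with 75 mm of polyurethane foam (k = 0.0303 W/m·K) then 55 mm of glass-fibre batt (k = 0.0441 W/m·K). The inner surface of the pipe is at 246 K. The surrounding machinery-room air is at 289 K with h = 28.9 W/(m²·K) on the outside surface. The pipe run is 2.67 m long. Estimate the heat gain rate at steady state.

Radial resistances (cylindrical: R_cond = ln(r_o/r_i)/(2πkL), R_conv = 1/(h·2πrL)):
R_aluminium pipe wall = ln(31/22)/(2π×228×2.67) = 8.966×10^-5 K/W
R_polyurethane foam = ln(106/31)/(2π×0.0303×2.67) = 2.419 K/W
R_glass-fibre batt = ln(161/106)/(2π×0.0441×2.67) = 0.565 K/W
R_outer film = 1/(h_o·2πr_oL) = 1/(28.9×2π×0.161×2.67) = 0.01281 K/W
R_total = 2.997 K/W
Q = ΔT/R_total = 43/2.997

Q ≈ 14.3 W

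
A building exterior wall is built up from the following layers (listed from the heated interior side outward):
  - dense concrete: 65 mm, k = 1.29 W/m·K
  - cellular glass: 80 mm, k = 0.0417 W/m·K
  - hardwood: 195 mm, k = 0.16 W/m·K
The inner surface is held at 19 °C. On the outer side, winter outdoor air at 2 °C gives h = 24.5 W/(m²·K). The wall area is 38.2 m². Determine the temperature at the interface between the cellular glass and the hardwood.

Model the wall as resistances in series:
R_dense concrete = L/(kA) = 0.065/(1.29×38.2) = 0.001319 K/W
R_cellular glass = L/(kA) = 0.08/(0.0417×38.2) = 0.05022 K/W
R_hardwood = L/(kA) = 0.195/(0.16×38.2) = 0.0319 K/W
R_outer film = 1/(h_o·A) = 1/(24.5×38.2) = 0.001068 K/W
R_total = 0.08451 K/W;  Q = ΔT/R_total = 17/0.08451 = 201.2 W
T_interface = T_inner − Q·ΣR(inner→interface) = 19 − 201×0.05154

T ≈ 8.63 °C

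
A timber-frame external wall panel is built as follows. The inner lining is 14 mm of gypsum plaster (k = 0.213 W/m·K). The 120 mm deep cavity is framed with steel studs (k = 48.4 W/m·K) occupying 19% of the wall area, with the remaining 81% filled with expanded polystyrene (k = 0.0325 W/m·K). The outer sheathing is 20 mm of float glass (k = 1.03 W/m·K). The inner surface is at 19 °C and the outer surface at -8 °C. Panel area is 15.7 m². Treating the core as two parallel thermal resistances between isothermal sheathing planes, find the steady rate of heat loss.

Sheathing layers in series; stud and cavity paths in parallel between them.
R_inner = 0.014/(0.213×15.7) = 0.004186 K/W
R_stud  = 0.12/(48.4×0.19×15.7) = 8.312×10^-4 K/W
R_cav   = 0.12/(0.0325×0.81×15.7) = 0.2903 K/W
1/R_core = 1/R_stud + 1/R_cav → R_core = 8.288×10^-4 K/W
R_outer = 0.02/(1.03×15.7) = 0.001237 K/W
R_total = 0.006252 K/W
Q = ΔT/R_total = 27/0.006252

Q ≈ 4320 W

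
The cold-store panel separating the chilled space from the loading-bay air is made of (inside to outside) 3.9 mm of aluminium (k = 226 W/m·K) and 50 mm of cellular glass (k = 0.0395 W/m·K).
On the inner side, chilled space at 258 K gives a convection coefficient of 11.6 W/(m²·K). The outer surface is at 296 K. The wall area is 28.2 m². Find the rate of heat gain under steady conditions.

Q ≈ 793 W

Series thermal resistances:
R_inner film = 1/(h_i·A) = 1/(11.6×28.2) = 0.003057 K/W
R_aluminium = L/(kA) = 0.0039/(226×28.2) = 6.119×10^-7 K/W
R_cellular glass = L/(kA) = 0.05/(0.0395×28.2) = 0.04489 K/W
R_total = 0.04794 K/W
Q = ΔT / R_total = 38 / 0.04794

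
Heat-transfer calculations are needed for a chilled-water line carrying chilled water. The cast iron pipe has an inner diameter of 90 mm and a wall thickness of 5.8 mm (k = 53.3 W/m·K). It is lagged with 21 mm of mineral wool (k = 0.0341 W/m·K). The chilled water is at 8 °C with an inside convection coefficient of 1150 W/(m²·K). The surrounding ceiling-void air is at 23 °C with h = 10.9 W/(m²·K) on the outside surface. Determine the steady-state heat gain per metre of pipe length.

q′ ≈ 8.23 W/m

Per-layer cylindrical resistances, series-summed:
R_inner film = 1/(h_i·2πr₁L) = 1/(1150×2π×0.045×1) = 0.003075 K/W
R_cast iron pipe wall = ln(50.8/45)/(2π×53.3×1) = 3.62×10^-4 K/W
R_mineral wool = ln(71.8/50.8)/(2π×0.0341×1) = 1.615 K/W
R_outer film = 1/(h_o·2πr_oL) = 1/(10.9×2π×0.0718×1) = 0.2034 K/W
R_total = 1.822 K/W
Q = ΔT/R_total = 15/1.822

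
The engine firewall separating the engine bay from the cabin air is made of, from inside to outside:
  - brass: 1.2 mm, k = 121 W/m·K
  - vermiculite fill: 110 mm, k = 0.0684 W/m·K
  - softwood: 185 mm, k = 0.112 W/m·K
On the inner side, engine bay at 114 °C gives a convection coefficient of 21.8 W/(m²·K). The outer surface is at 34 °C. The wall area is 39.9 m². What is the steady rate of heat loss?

Q ≈ 966 W

Treating each layer as a thermal resistance in series:
R_inner film = 1/(h_i·A) = 1/(21.8×39.9) = 0.00115 K/W
R_brass = L/(kA) = 0.0012/(121×39.9) = 2.486×10^-7 K/W
R_vermiculite fill = L/(kA) = 0.11/(0.0684×39.9) = 0.04031 K/W
R_softwood = L/(kA) = 0.185/(0.112×39.9) = 0.0414 K/W
R_total = 0.08285 K/W
Q = ΔT / R_total = 80 / 0.08285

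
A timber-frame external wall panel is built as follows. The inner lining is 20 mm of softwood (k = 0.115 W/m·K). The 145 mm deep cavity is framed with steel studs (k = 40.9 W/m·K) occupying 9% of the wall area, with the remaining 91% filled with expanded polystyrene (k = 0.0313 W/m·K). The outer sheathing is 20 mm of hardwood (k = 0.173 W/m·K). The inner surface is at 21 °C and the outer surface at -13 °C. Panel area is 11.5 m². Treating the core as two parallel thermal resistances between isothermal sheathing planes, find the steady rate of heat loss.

Sheathing layers in series; stud and cavity paths in parallel between them.
R_inner = 0.02/(0.115×11.5) = 0.01512 K/W
R_stud  = 0.145/(40.9×0.09×11.5) = 0.003425 K/W
R_cav   = 0.145/(0.0313×0.91×11.5) = 0.4427 K/W
1/R_core = 1/R_stud + 1/R_cav → R_core = 0.003399 K/W
R_outer = 0.02/(0.173×11.5) = 0.01005 K/W
R_total = 0.02857 K/W
Q = ΔT/R_total = 34/0.02857

Q ≈ 1190 W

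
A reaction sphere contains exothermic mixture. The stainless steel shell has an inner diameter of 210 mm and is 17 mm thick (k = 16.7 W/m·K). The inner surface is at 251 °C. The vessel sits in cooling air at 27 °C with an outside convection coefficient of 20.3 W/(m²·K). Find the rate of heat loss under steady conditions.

Q ≈ 831 W

Each spherical layer contributes R = (1/r_i − 1/r_o)/(4πk):
R_stainless steel shell = (1/0.105 − 1/0.122)/(4π×16.7) = 0.006324 K/W
R_outer film = 1/(h·4πr_o²) = 1/(20.3×4π×0.122²) = 0.2634 K/W
R_total = 0.2697 K/W
Q = ΔT/R_total = 224/0.2697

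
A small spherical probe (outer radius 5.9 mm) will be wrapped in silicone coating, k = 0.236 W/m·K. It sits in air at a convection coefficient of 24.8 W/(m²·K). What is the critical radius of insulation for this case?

r_cr ≈ 19 mm

For a sphere r_cr = 2k/h = 2×0.236/24.8
r_cr = 19 mm; since the bare radius (5.9 mm) is below r_cr, adding a thin layer of insulation will *increase* heat loss.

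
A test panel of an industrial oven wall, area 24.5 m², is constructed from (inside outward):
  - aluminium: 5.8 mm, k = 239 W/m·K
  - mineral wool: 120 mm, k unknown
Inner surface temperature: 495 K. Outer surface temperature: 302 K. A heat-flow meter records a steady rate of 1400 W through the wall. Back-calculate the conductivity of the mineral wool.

k ≈ 0.0355 W/(m·K)

Treating each layer as a thermal resistance in series:
R_aluminium = L/(kA) = 0.0058/(239×24.5) = 9.905×10^-7 K/W
Sum of known resistances R_other = 9.905×10^-7 K/W
Total R = ΔT/Q = 193/1400 = 0.1379 K/W
R_mineral wool = R_total − R_other = 0.1379 K/W
k = L/(R·A) = 0.12/(0.1379×24.5)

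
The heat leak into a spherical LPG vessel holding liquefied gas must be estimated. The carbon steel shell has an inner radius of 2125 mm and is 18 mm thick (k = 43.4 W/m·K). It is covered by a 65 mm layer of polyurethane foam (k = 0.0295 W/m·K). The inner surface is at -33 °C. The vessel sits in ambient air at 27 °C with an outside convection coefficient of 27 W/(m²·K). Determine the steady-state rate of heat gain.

Radial (spherical) resistances in series:
R_carbon steel shell = (1/2.125 − 1/2.143)/(4π×43.4) = 7.248×10^-6 K/W
R_polyurethane foam = (1/2.143 − 1/2.208)/(4π×0.0295) = 0.03706 K/W
R_outer film = 1/(h·4πr_o²) = 1/(27×4π×2.208²) = 6.045×10^-4 K/W
R_total = 0.03767 K/W
Q = ΔT/R_total = 60/0.03767

Q ≈ 1590 W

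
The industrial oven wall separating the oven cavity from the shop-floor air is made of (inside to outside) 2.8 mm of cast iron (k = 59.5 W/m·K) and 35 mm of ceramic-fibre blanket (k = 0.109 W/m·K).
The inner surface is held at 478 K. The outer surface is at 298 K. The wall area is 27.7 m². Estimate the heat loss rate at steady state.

Q ≈ 15500 W

Treating each layer as a thermal resistance in series:
R_cast iron = L/(kA) = 0.0028/(59.5×27.7) = 1.699×10^-6 K/W
R_ceramic-fibre blanket = L/(kA) = 0.035/(0.109×27.7) = 0.01159 K/W
R_total = 0.01159 K/W
Q = ΔT / R_total = 180 / 0.01159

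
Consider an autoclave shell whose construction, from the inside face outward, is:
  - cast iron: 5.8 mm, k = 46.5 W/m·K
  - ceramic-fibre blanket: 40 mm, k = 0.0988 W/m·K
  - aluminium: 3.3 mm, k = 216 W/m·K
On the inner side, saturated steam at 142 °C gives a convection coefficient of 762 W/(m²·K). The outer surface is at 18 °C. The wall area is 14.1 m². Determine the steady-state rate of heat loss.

Model the wall as resistances in series:
R_inner film = 1/(h_i·A) = 1/(762×14.1) = 9.307×10^-5 K/W
R_cast iron = L/(kA) = 0.0058/(46.5×14.1) = 8.846×10^-6 K/W
R_ceramic-fibre blanket = L/(kA) = 0.04/(0.0988×14.1) = 0.02871 K/W
R_aluminium = L/(kA) = 0.0033/(216×14.1) = 1.084×10^-6 K/W
R_total = 0.02882 K/W
Q = ΔT / R_total = 124 / 0.02882

Q ≈ 4300 W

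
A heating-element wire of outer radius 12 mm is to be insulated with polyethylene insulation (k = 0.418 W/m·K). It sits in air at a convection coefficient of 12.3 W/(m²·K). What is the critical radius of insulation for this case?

r_cr ≈ 34 mm

For a cylinder r_cr = k/h = 0.418/12.3
r_cr = 34 mm; since the bare radius (12 mm) is below r_cr, adding a thin layer of insulation will *increase* heat loss.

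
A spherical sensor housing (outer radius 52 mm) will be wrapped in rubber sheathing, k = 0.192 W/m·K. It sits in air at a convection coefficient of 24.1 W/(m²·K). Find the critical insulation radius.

r_cr ≈ 15.9 mm

For a sphere r_cr = 2k/h = 2×0.192/24.1
r_cr = 15.9 mm; since the bare radius (52 mm) is above r_cr, any added insulation will reduce heat loss.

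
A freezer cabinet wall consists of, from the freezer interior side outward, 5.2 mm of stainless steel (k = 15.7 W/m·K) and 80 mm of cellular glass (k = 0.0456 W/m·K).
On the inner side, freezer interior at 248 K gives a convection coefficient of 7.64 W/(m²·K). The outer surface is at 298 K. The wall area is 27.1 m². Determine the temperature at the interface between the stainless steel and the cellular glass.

Using the resistance-network approach (series):
R_inner film = 1/(h_i·A) = 1/(7.64×27.1) = 0.00483 K/W
R_stainless steel = L/(kA) = 0.0052/(15.7×27.1) = 1.222×10^-5 K/W
R_cellular glass = L/(kA) = 0.08/(0.0456×27.1) = 0.06474 K/W
R_total = 0.06958 K/W;  Q = ΔT/R_total = 50/0.06958 = 718.6 W
T_interface = T_inner + Q·ΣR(inner→interface) = 248 + 719×0.004842

T ≈ 251 K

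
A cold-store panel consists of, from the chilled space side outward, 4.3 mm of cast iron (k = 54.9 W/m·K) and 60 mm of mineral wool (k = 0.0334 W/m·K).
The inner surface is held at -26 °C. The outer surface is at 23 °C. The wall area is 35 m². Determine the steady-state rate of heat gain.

Treating each layer as a thermal resistance in series:
R_cast iron = L/(kA) = 0.0043/(54.9×35) = 2.238×10^-6 K/W
R_mineral wool = L/(kA) = 0.06/(0.0334×35) = 0.05133 K/W
R_total = 0.05133 K/W
Q = ΔT / R_total = 49 / 0.05133

Q ≈ 955 W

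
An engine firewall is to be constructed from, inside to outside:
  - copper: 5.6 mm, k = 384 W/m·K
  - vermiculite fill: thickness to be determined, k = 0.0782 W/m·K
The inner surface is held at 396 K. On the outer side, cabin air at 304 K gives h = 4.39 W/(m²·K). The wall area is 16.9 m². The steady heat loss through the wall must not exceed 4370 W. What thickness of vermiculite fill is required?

Model the wall as resistances in series:
R_copper = L/(kA) = 0.0056/(384×16.9) = 8.629×10^-7 K/W
R_outer film = 1/(h_o·A) = 1/(4.39×16.9) = 0.01348 K/W
Sum of the known resistances R_other = 0.01348 K/W
Required total resistance R_tot = ΔT/Q_allow = 92/4370 = 0.02105 K/W
R_vermiculite fill = R_tot − R_other = 0.007573 K/W
L = R·k·A = 0.007573×0.0782×16.9

L ≈ 10 mm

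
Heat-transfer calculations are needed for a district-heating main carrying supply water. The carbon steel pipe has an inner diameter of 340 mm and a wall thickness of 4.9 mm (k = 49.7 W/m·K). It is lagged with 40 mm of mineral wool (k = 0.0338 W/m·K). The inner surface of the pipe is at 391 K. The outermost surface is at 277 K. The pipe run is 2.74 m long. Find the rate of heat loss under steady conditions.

Q ≈ 322 W

Radial resistances (cylindrical: R_cond = ln(r_o/r_i)/(2πkL), R_conv = 1/(h·2πrL)):
R_carbon steel pipe wall = ln(174.9/170)/(2π×49.7×2.74) = 3.321×10^-5 K/W
R_mineral wool = ln(214.9/174.9)/(2π×0.0338×2.74) = 0.3539 K/W
R_total = 0.354 K/W
Q = ΔT/R_total = 114/0.354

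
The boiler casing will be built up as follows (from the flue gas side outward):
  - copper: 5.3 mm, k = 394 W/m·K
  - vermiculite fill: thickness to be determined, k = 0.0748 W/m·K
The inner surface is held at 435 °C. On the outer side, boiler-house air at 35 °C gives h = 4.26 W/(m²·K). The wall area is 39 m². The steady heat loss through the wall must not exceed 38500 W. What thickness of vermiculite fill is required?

L ≈ 12.7 mm

Thermal resistances in series:
R_copper = L/(kA) = 0.0053/(394×39) = 3.449×10^-7 K/W
R_outer film = 1/(h_o·A) = 1/(4.26×39) = 0.006019 K/W
Sum of the known resistances R_other = 0.006019 K/W
Required total resistance R_tot = ΔT/Q_allow = 400/38500 = 0.01039 K/W
R_vermiculite fill = R_tot − R_other = 0.00437 K/W
L = R·k·A = 0.00437×0.0748×39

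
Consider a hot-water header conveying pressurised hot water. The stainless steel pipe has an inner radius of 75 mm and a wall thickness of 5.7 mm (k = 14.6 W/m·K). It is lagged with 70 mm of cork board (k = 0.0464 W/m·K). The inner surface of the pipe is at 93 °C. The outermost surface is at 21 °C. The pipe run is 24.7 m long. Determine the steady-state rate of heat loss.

Q ≈ 830 W

Treating each annulus and film as a series resistance:
R_stainless steel pipe wall = ln(80.7/75)/(2π×14.6×24.7) = 3.233×10^-5 K/W
R_cork board = ln(150.7/80.7)/(2π×0.0464×24.7) = 0.08673 K/W
R_total = 0.08676 K/W
Q = ΔT/R_total = 72/0.08676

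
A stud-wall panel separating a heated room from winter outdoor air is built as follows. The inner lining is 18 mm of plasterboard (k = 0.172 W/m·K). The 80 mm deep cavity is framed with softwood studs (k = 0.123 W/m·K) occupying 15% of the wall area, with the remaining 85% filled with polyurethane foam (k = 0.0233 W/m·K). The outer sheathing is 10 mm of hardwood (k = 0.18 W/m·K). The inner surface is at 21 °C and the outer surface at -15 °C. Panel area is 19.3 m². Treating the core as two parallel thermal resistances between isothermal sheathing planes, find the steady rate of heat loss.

Q ≈ 309 W

Sheathing layers in series; stud and cavity paths in parallel between them.
R_inner = 0.018/(0.172×19.3) = 0.005422 K/W
R_stud  = 0.08/(0.123×0.15×19.3) = 0.2247 K/W
R_cav   = 0.08/(0.0233×0.85×19.3) = 0.2093 K/W
1/R_core = 1/R_stud + 1/R_cav → R_core = 0.1084 K/W
R_outer = 0.01/(0.18×19.3) = 0.002879 K/W
R_total = 0.1167 K/W
Q = ΔT/R_total = 36/0.1167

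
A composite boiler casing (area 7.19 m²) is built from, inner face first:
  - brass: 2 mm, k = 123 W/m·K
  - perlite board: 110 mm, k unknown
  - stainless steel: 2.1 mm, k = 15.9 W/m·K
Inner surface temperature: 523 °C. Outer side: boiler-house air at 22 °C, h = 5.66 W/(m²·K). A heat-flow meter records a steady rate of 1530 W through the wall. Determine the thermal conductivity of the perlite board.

Thermal resistances in series:
R_brass = L/(kA) = 0.002/(123×7.19) = 2.261×10^-6 K/W
R_stainless steel = L/(kA) = 0.0021/(15.9×7.19) = 1.837×10^-5 K/W
R_outer film = 1/(h_o·A) = 1/(5.66×7.19) = 0.02457 K/W
Sum of known resistances R_other = 0.02459 K/W
Total R = ΔT/Q = 501/1530 = 0.3275 K/W
R_perlite board = R_total − R_other = 0.3029 K/W
k = L/(R·A) = 0.11/(0.3029×7.19)

k ≈ 0.0505 W/(m·K)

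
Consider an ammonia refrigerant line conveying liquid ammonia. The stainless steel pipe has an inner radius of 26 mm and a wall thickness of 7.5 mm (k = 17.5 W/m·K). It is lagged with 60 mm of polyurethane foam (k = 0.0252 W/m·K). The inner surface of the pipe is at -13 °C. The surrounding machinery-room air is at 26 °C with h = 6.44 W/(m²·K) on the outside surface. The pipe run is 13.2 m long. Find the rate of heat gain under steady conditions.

Treating each annulus and film as a series resistance:
R_stainless steel pipe wall = ln(33.5/26)/(2π×17.5×13.2) = 1.746×10^-4 K/W
R_polyurethane foam = ln(93.5/33.5)/(2π×0.0252×13.2) = 0.4911 K/W
R_outer film = 1/(h_o·2πr_oL) = 1/(6.44×2π×0.0935×13.2) = 0.02002 K/W
R_total = 0.5113 K/W
Q = ΔT/R_total = 39/0.5113

Q ≈ 76.3 W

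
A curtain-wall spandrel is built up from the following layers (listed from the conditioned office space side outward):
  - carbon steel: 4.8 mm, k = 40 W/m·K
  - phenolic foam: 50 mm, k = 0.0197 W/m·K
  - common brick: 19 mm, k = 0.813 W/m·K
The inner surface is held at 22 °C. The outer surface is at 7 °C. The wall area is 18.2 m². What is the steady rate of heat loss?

Q ≈ 107 W

Model the wall as resistances in series:
R_carbon steel = L/(kA) = 0.0048/(40×18.2) = 6.593×10^-6 K/W
R_phenolic foam = L/(kA) = 0.05/(0.0197×18.2) = 0.1395 K/W
R_common brick = L/(kA) = 0.019/(0.813×18.2) = 0.001284 K/W
R_total = 0.1407 K/W
Q = ΔT / R_total = 15 / 0.1407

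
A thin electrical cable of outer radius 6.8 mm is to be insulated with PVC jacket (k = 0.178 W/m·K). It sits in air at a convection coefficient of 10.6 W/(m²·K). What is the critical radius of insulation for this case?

For a cylinder r_cr = k/h = 0.178/10.6
r_cr = 16.8 mm; since the bare radius (6.8 mm) is below r_cr, adding a thin layer of insulation will *increase* heat loss.

r_cr ≈ 16.8 mm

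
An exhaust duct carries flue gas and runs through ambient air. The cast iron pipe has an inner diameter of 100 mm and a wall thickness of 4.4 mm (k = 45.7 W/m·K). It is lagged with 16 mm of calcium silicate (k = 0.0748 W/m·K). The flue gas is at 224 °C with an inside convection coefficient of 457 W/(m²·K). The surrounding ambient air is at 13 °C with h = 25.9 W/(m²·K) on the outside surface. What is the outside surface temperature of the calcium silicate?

T ≈ 41.6 °C

Radial resistances (cylindrical: R_cond = ln(r_o/r_i)/(2πkL), R_conv = 1/(h·2πrL)):
R_inner film = 1/(h_i·2πr₁L) = 1/(457×2π×0.05×1) = 0.006965 K/W
R_cast iron pipe wall = ln(54.4/50)/(2π×45.7×1) = 2.937×10^-4 K/W
R_calcium silicate = ln(70.4/54.4)/(2π×0.0748×1) = 0.5486 K/W
R_outer film = 1/(h_o·2πr_oL) = 1/(25.9×2π×0.0704×1) = 0.08729 K/W
R_total = 0.6431 K/W
Q = ΔT/R_total = 211/0.6431
Q = 328 W/m
T_interface = T_inner − Q·ΣR(inner→interface) = 224 − 328×0.5559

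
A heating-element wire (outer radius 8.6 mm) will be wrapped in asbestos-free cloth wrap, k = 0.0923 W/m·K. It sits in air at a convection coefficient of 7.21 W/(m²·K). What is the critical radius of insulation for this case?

For a cylinder r_cr = k/h = 0.0923/7.21
r_cr = 12.8 mm; since the bare radius (8.6 mm) is below r_cr, adding a thin layer of insulation will *increase* heat loss.

r_cr ≈ 12.8 mm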